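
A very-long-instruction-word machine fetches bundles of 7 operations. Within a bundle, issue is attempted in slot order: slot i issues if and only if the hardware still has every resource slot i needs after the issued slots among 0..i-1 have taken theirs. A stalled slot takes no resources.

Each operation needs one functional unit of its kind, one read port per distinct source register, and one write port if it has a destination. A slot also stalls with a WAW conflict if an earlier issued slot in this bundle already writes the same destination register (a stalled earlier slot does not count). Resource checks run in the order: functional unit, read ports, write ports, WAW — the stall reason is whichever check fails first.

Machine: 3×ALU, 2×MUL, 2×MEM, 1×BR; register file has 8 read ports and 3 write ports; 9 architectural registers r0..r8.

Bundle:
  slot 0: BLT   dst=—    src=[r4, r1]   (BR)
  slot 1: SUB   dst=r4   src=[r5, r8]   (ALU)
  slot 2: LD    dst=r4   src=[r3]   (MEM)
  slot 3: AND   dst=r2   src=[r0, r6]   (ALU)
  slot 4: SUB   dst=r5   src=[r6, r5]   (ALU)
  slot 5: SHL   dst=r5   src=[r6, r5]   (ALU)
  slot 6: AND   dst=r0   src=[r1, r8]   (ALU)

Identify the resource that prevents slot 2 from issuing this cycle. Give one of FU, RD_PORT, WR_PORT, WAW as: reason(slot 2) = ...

#0 BR src=r4,r1 dispatched  <A:3 Mu:2 Ld:2 B:0 rd:6 wr:3>
#1 ALU src=r5,r8 dispatched  <A:2 Mu:2 Ld:2 B:0 rd:4 wr:2>
#2 MEM src=r3 held:WAW  <A:2 Mu:2 Ld:2 B:0 rd:4 wr:2>
#3 ALU src=r0,r6 dispatched  <A:1 Mu:2 Ld:2 B:0 rd:2 wr:1>
#4 ALU src=r6,r5 dispatched  <A:0 Mu:2 Ld:2 B:0 rd:0 wr:0>
#5 ALU src=r6,r5 held:FU  <A:0 Mu:2 Ld:2 B:0 rd:0 wr:0>
#6 ALU src=r1,r8 held:FU  <A:0 Mu:2 Ld:2 B:0 rd:0 wr:0>

reason(slot 2) = WAW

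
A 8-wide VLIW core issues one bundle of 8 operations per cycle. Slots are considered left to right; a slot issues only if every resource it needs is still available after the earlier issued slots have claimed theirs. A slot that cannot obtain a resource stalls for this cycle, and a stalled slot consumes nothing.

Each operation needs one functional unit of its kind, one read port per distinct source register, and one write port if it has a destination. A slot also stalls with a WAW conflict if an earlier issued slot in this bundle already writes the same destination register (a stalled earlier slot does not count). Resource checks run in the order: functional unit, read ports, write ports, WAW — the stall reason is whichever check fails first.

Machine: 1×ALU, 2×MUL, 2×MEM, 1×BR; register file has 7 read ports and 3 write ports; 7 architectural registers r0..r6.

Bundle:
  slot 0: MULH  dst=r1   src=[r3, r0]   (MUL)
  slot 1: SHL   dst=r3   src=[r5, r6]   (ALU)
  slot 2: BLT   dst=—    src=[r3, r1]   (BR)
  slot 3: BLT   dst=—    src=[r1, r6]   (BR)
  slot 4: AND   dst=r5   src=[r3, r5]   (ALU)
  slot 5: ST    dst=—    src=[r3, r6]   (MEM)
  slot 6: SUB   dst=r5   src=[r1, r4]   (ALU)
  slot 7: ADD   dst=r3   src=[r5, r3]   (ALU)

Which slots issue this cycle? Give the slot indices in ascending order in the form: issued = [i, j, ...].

issued = [0, 1, 2]

[0] MUL needs rd=2 wr=1: ok; after: ALU=1 MUL=1 MEM=2 BR=1, R=5, W=2
[1] ALU needs rd=2 wr=1: ok; after: ALU=0 MUL=1 MEM=2 BR=1, R=3, W=1
[2] BR needs rd=2 wr=0: ok; after: ALU=0 MUL=1 MEM=2 BR=0, R=1, W=1
[3] BR needs rd=2 wr=0: FU; after: ALU=0 MUL=1 MEM=2 BR=0, R=1, W=1
[4] ALU needs rd=2 wr=1: FU; after: ALU=0 MUL=1 MEM=2 BR=0, R=1, W=1
[5] MEM needs rd=2 wr=0: RD_PORT; after: ALU=0 MUL=1 MEM=2 BR=0, R=1, W=1
[6] ALU needs rd=2 wr=1: FU; after: ALU=0 MUL=1 MEM=2 BR=0, R=1, W=1
[7] ALU needs rd=2 wr=1: FU; after: ALU=0 MUL=1 MEM=2 BR=0, R=1, W=1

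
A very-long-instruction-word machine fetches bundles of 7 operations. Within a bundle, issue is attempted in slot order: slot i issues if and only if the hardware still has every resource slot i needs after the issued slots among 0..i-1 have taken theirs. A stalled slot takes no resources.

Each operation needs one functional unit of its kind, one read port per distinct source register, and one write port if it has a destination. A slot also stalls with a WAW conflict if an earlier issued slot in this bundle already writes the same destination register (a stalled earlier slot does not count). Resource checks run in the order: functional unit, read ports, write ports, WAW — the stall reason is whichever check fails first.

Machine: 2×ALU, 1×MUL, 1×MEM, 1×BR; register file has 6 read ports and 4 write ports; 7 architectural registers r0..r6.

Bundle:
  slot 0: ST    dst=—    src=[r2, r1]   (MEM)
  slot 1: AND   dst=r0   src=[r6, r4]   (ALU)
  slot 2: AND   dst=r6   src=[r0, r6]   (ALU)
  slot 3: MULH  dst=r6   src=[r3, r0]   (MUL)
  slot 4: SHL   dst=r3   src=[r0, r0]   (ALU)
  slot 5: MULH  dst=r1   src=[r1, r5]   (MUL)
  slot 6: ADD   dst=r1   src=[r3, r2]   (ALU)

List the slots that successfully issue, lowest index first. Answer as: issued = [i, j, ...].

slot 0 (MEM): ISSUE — free A2,Mu1,Ld0,B1 rp4 wp4
slot 1 (ALU): ISSUE — free A1,Mu1,Ld0,B1 rp2 wp3
slot 2 (ALU): ISSUE — free A0,Mu1,Ld0,B1 rp0 wp2
slot 3 (MUL): stall RD_PORT — free A0,Mu1,Ld0,B1 rp0 wp2
slot 4 (ALU): stall FU — free A0,Mu1,Ld0,B1 rp0 wp2
slot 5 (MUL): stall RD_PORT — free A0,Mu1,Ld0,B1 rp0 wp2
slot 6 (ALU): stall FU — free A0,Mu1,Ld0,B1 rp0 wp2

issued = [0, 1, 2]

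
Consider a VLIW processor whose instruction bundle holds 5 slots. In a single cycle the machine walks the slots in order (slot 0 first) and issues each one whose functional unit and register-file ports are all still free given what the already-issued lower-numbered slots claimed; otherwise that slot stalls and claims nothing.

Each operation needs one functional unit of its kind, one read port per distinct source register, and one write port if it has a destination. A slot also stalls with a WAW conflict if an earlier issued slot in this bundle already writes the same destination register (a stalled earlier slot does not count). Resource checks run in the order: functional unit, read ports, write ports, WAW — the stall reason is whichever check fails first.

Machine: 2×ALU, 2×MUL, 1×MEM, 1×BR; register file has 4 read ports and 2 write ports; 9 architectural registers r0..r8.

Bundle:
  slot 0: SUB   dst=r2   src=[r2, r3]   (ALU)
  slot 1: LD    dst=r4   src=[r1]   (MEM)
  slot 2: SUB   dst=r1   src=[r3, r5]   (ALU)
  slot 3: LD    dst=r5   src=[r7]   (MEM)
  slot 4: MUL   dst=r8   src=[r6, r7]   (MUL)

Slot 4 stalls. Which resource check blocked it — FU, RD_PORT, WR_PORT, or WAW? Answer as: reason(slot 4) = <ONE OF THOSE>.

(0) want 1×ALU +2rd +1wr — yes → AL1|MU2|ME1|BR1|rd2|wr1
(1) want 1×MEM +1rd +1wr — yes → AL1|MU2|ME0|BR1|rd1|wr0
(2) want 1×ALU +2rd +1wr — RD_PORT → AL1|MU2|ME0|BR1|rd1|wr0
(3) want 1×MEM +1rd +1wr — FU → AL1|MU2|ME0|BR1|rd1|wr0
(4) want 1×MUL +2rd +1wr — RD_PORT → AL1|MU2|ME0|BR1|rd1|wr0

reason(slot 4) = RD_PORT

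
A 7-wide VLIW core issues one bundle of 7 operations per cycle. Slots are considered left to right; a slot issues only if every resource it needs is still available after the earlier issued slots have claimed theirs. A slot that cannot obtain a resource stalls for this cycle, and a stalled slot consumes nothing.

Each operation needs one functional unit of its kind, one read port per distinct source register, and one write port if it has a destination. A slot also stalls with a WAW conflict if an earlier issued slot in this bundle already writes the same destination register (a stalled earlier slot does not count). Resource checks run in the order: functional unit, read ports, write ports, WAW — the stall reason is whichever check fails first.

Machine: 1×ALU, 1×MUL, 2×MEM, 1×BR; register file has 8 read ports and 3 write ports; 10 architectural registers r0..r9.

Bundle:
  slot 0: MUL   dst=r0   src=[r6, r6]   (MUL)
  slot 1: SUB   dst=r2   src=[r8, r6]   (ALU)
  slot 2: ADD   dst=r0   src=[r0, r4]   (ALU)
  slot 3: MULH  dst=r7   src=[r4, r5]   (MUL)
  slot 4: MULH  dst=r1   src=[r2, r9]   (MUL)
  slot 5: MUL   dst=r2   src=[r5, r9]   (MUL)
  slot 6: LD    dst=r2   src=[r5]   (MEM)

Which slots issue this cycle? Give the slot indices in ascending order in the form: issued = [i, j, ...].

  0. MUL→r0 ⇒ go  {1A/0Mu/2Ld/1B | 7r 2w}
  1. ALU→r2 ⇒ go  {0A/0Mu/2Ld/1B | 5r 1w}
  2. ALU→r0 ⇒ no(FU)  {0A/0Mu/2Ld/1B | 5r 1w}
  3. MUL→r7 ⇒ no(FU)  {0A/0Mu/2Ld/1B | 5r 1w}
  4. MUL→r1 ⇒ no(FU)  {0A/0Mu/2Ld/1B | 5r 1w}
  5. MUL→r2 ⇒ no(FU)  {0A/0Mu/2Ld/1B | 5r 1w}
  6. MEM→r2 ⇒ no(WAW)  {0A/0Mu/2Ld/1B | 5r 1w}

issued = [0, 1]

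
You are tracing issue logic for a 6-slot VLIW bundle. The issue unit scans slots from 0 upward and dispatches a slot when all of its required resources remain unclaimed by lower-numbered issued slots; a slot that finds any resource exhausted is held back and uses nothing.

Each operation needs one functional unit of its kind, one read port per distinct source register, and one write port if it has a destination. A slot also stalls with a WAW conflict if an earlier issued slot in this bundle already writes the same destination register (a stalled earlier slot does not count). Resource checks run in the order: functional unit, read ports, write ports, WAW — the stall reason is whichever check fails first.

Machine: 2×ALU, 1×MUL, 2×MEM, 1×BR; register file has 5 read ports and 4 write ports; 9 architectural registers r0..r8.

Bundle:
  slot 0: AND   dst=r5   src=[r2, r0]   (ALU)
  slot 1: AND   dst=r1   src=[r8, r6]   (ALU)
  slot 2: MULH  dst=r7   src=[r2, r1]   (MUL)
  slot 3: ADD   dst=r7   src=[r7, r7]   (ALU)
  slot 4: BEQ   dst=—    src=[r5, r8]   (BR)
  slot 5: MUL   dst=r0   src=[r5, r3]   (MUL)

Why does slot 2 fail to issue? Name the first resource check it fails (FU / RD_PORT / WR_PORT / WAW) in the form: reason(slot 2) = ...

reason(slot 2) = RD_PORT

(0) want 1×ALU +2rd +1wr — yes → AL1|MU1|ME2|BR1|rd3|wr3
(1) want 1×ALU +2rd +1wr — yes → AL0|MU1|ME2|BR1|rd1|wr2
(2) want 1×MUL +2rd +1wr — RD_PORT → AL0|MU1|ME2|BR1|rd1|wr2
(3) want 1×ALU +1rd +1wr — FU → AL0|MU1|ME2|BR1|rd1|wr2
(4) want 1×BR +2rd +0wr — RD_PORT → AL0|MU1|ME2|BR1|rd1|wr2
(5) want 1×MUL +2rd +1wr — RD_PORT → AL0|MU1|ME2|BR1|rd1|wr2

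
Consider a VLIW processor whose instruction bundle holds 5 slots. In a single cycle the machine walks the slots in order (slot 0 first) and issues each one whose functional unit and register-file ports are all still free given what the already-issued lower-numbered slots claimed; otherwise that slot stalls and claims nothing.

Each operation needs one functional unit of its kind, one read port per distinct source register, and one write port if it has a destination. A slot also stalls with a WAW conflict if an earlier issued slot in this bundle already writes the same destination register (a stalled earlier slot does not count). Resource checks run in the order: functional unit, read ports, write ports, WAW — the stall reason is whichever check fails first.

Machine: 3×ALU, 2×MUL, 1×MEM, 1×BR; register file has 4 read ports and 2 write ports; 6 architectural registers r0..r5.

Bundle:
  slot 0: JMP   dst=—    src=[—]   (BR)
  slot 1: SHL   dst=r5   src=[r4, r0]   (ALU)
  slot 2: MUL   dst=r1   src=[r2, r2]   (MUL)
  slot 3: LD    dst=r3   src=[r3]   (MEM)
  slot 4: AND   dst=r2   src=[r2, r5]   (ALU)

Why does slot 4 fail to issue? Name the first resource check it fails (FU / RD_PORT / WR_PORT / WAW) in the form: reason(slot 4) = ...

reason(slot 4) = RD_PORT

slot 0 (BR): ISSUE — free A3,Mu2,Ld1,B0 rp4 wp2
slot 1 (ALU): ISSUE — free A2,Mu2,Ld1,B0 rp2 wp1
slot 2 (MUL): ISSUE — free A2,Mu1,Ld1,B0 rp1 wp0
slot 3 (MEM): stall WR_PORT — free A2,Mu1,Ld1,B0 rp1 wp0
slot 4 (ALU): stall RD_PORT — free A2,Mu1,Ld1,B0 rp1 wp0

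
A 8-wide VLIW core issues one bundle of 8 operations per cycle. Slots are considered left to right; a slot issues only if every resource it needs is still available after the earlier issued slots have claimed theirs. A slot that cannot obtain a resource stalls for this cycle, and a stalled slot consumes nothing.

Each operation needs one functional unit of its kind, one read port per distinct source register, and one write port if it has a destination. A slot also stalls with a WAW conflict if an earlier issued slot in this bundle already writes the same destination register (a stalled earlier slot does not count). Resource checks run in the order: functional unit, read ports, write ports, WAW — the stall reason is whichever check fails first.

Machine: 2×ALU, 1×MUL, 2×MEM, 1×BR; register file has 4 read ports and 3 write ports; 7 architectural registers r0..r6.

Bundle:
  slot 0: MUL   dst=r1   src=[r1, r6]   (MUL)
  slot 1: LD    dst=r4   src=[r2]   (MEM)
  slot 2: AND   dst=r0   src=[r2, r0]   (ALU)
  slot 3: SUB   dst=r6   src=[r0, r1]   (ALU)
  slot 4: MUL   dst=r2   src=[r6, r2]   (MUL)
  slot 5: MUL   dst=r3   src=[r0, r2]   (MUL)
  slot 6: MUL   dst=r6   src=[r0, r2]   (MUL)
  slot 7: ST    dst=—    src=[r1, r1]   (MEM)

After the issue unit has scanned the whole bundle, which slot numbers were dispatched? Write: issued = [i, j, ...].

issued = [0, 1, 7]

(0) want 1×MUL +2rd +1wr — yes → AL2|MU0|ME2|BR1|rd2|wr2
(1) want 1×MEM +1rd +1wr — yes → AL2|MU0|ME1|BR1|rd1|wr1
(2) want 1×ALU +2rd +1wr — RD_PORT → AL2|MU0|ME1|BR1|rd1|wr1
(3) want 1×ALU +2rd +1wr — RD_PORT → AL2|MU0|ME1|BR1|rd1|wr1
(4) want 1×MUL +2rd +1wr — FU → AL2|MU0|ME1|BR1|rd1|wr1
(5) want 1×MUL +2rd +1wr — FU → AL2|MU0|ME1|BR1|rd1|wr1
(6) want 1×MUL +2rd +1wr — FU → AL2|MU0|ME1|BR1|rd1|wr1
(7) want 1×MEM +1rd +0wr — yes → AL2|MU0|ME0|BR1|rd0|wr1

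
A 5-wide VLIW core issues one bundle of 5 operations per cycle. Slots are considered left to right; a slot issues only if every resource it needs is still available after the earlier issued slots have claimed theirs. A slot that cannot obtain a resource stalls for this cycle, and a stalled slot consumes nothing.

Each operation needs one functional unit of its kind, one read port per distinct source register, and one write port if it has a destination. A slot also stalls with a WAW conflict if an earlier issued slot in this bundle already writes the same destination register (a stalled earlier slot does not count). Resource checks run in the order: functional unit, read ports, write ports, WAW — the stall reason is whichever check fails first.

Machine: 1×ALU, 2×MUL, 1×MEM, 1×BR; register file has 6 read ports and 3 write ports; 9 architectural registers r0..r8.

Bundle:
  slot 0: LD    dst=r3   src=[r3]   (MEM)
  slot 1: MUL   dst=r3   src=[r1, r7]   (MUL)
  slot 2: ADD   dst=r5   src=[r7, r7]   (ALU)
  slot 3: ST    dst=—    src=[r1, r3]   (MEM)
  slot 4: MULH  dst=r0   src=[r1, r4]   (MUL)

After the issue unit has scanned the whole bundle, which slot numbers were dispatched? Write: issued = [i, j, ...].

issued = [0, 2, 4]

[0] MEM needs rd=1 wr=1: ok; after: ALU=1 MUL=2 MEM=0 BR=1, R=5, W=2
[1] MUL needs rd=2 wr=1: WAW; after: ALU=1 MUL=2 MEM=0 BR=1, R=5, W=2
[2] ALU needs rd=1 wr=1: ok; after: ALU=0 MUL=2 MEM=0 BR=1, R=4, W=1
[3] MEM needs rd=2 wr=0: FU; after: ALU=0 MUL=2 MEM=0 BR=1, R=4, W=1
[4] MUL needs rd=2 wr=1: ok; after: ALU=0 MUL=1 MEM=0 BR=1, R=2, W=0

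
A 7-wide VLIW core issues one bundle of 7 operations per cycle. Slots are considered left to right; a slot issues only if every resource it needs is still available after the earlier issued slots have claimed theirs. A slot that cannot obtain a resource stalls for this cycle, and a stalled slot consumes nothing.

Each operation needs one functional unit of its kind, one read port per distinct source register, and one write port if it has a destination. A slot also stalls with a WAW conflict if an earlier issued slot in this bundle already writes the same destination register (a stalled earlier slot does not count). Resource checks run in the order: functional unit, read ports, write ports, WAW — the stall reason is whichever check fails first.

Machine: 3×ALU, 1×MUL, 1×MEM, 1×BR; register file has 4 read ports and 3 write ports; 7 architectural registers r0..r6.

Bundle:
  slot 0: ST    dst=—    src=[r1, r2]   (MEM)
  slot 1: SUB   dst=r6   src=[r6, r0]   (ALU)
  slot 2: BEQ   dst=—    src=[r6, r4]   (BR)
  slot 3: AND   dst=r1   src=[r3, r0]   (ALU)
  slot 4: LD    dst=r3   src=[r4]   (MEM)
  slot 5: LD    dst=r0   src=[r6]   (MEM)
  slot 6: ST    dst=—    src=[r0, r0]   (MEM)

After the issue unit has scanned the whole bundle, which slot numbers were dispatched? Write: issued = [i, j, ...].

slot 0 (MEM): ISSUE — free A3,Mu1,Ld0,B1 rp2 wp3
slot 1 (ALU): ISSUE — free A2,Mu1,Ld0,B1 rp0 wp2
slot 2 (BR): stall RD_PORT — free A2,Mu1,Ld0,B1 rp0 wp2
slot 3 (ALU): stall RD_PORT — free A2,Mu1,Ld0,B1 rp0 wp2
slot 4 (MEM): stall FU — free A2,Mu1,Ld0,B1 rp0 wp2
slot 5 (MEM): stall FU — free A2,Mu1,Ld0,B1 rp0 wp2
slot 6 (MEM): stall FU — free A2,Mu1,Ld0,B1 rp0 wp2

issued = [0, 1]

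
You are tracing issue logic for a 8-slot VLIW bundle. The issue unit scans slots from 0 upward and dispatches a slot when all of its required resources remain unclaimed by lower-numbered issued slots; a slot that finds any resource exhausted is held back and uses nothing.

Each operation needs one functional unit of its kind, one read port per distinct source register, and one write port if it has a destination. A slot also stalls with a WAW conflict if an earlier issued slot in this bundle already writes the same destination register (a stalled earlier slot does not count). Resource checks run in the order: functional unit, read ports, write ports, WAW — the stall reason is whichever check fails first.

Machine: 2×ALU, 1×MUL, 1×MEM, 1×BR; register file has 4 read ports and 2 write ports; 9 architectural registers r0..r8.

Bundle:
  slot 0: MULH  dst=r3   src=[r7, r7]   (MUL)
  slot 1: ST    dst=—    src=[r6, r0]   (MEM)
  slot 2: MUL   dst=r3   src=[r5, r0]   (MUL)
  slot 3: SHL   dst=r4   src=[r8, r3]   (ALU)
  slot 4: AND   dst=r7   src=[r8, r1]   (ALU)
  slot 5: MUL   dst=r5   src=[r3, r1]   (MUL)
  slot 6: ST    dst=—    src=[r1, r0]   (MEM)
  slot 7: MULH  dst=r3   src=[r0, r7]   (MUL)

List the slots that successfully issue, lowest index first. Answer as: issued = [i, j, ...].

  0. MUL→r3 ⇒ go  {2A/0Mu/1Ld/1B | 3r 1w}
  1. MEM ⇒ go  {2A/0Mu/0Ld/1B | 1r 1w}
  2. MUL→r3 ⇒ no(FU)  {2A/0Mu/0Ld/1B | 1r 1w}
  3. ALU→r4 ⇒ no(RD_PORT)  {2A/0Mu/0Ld/1B | 1r 1w}
  4. ALU→r7 ⇒ no(RD_PORT)  {2A/0Mu/0Ld/1B | 1r 1w}
  5. MUL→r5 ⇒ no(FU)  {2A/0Mu/0Ld/1B | 1r 1w}
  6. MEM ⇒ no(FU)  {2A/0Mu/0Ld/1B | 1r 1w}
  7. MUL→r3 ⇒ no(FU)  {2A/0Mu/0Ld/1B | 1r 1w}

issued = [0, 1]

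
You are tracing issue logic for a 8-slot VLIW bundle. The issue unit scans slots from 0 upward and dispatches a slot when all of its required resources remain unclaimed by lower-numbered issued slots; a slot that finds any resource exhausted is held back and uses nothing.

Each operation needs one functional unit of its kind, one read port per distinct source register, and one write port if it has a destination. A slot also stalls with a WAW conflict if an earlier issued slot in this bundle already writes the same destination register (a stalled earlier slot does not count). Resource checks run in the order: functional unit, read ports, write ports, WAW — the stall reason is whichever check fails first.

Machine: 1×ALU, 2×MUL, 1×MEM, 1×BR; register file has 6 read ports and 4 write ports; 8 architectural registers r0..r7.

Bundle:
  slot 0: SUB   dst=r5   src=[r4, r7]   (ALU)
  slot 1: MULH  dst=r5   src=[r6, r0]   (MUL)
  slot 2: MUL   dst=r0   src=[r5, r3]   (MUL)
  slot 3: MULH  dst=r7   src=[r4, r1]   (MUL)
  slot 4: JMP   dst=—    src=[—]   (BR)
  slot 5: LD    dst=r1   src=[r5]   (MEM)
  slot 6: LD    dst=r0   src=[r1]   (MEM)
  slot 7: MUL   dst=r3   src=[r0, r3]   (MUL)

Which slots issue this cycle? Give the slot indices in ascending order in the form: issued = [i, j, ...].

[0] ALU needs rd=2 wr=1: ok; after: ALU=0 MUL=2 MEM=1 BR=1, R=4, W=3
[1] MUL needs rd=2 wr=1: WAW; after: ALU=0 MUL=2 MEM=1 BR=1, R=4, W=3
[2] MUL needs rd=2 wr=1: ok; after: ALU=0 MUL=1 MEM=1 BR=1, R=2, W=2
[3] MUL needs rd=2 wr=1: ok; after: ALU=0 MUL=0 MEM=1 BR=1, R=0, W=1
[4] BR needs rd=0 wr=0: ok; after: ALU=0 MUL=0 MEM=1 BR=0, R=0, W=1
[5] MEM needs rd=1 wr=1: RD_PORT; after: ALU=0 MUL=0 MEM=1 BR=0, R=0, W=1
[6] MEM needs rd=1 wr=1: RD_PORT; after: ALU=0 MUL=0 MEM=1 BR=0, R=0, W=1
[7] MUL needs rd=2 wr=1: FU; after: ALU=0 MUL=0 MEM=1 BR=0, R=0, W=1

issued = [0, 2, 3, 4]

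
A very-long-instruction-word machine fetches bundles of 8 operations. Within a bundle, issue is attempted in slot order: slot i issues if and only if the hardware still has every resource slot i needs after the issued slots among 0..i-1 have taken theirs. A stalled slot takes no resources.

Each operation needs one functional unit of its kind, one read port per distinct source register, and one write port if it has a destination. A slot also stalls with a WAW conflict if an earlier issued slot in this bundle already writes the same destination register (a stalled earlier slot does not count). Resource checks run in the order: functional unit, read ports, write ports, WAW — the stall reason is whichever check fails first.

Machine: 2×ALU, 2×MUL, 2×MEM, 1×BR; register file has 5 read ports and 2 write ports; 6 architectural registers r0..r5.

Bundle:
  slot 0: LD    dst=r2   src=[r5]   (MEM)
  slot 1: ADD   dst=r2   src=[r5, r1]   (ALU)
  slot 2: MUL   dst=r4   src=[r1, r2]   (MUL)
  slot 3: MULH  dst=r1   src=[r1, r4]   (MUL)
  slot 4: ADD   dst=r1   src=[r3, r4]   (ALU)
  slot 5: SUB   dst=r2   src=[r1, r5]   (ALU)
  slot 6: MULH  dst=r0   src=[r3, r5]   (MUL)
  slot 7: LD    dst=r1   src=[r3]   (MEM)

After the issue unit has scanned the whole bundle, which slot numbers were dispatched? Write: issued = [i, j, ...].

issued = [0, 2]

[0] MEM needs rd=1 wr=1: ok; after: ALU=2 MUL=2 MEM=1 BR=1, R=4, W=1
[1] ALU needs rd=2 wr=1: WAW; after: ALU=2 MUL=2 MEM=1 BR=1, R=4, W=1
[2] MUL needs rd=2 wr=1: ok; after: ALU=2 MUL=1 MEM=1 BR=1, R=2, W=0
[3] MUL needs rd=2 wr=1: WR_PORT; after: ALU=2 MUL=1 MEM=1 BR=1, R=2, W=0
[4] ALU needs rd=2 wr=1: WR_PORT; after: ALU=2 MUL=1 MEM=1 BR=1, R=2, W=0
[5] ALU needs rd=2 wr=1: WR_PORT; after: ALU=2 MUL=1 MEM=1 BR=1, R=2, W=0
[6] MUL needs rd=2 wr=1: WR_PORT; after: ALU=2 MUL=1 MEM=1 BR=1, R=2, W=0
[7] MEM needs rd=1 wr=1: WR_PORT; after: ALU=2 MUL=1 MEM=1 BR=1, R=2, W=0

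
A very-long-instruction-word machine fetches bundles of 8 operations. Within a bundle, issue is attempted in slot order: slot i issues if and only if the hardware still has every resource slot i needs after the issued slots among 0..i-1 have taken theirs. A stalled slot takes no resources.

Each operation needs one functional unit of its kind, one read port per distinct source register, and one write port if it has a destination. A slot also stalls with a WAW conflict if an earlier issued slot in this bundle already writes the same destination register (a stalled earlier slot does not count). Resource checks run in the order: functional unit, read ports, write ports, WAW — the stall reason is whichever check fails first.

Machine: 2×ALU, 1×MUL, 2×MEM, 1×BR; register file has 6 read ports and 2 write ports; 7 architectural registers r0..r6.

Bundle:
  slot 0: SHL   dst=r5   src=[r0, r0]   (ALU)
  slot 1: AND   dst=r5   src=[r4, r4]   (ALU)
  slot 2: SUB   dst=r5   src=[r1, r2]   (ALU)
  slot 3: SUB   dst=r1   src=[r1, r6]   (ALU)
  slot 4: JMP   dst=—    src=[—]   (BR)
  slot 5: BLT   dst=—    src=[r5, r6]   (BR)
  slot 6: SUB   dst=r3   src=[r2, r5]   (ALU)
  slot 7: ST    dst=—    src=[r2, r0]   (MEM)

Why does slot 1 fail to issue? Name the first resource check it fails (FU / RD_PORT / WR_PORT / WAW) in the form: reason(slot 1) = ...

(0) want 1×ALU +1rd +1wr — yes → AL1|MU1|ME2|BR1|rd5|wr1
(1) want 1×ALU +1rd +1wr — WAW → AL1|MU1|ME2|BR1|rd5|wr1
(2) want 1×ALU +2rd +1wr — WAW → AL1|MU1|ME2|BR1|rd5|wr1
(3) want 1×ALU +2rd +1wr — yes → AL0|MU1|ME2|BR1|rd3|wr0
(4) want 1×BR +0rd +0wr — yes → AL0|MU1|ME2|BR0|rd3|wr0
(5) want 1×BR +2rd +0wr — FU → AL0|MU1|ME2|BR0|rd3|wr0
(6) want 1×ALU +2rd +1wr — FU → AL0|MU1|ME2|BR0|rd3|wr0
(7) want 1×MEM +2rd +0wr — yes → AL0|MU1|ME1|BR0|rd1|wr0

reason(slot 1) = WAW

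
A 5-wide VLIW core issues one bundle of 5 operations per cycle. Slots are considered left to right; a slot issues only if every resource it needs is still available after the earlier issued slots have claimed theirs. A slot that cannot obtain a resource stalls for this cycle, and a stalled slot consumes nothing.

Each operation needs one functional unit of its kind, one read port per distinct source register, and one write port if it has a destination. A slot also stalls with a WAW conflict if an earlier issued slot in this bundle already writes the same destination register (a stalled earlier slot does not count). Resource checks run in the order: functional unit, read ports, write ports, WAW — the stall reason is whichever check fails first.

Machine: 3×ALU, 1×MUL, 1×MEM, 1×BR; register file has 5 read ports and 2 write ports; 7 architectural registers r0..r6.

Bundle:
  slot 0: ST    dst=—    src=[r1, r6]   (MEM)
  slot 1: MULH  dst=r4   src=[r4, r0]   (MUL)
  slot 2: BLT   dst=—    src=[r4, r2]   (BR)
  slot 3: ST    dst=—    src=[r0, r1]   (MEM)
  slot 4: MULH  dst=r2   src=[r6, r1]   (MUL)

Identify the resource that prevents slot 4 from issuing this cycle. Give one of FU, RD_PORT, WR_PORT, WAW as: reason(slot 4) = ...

slot 0 (MEM): ISSUE — free A3,Mu1,Ld0,B1 rp3 wp2
slot 1 (MUL): ISSUE — free A3,Mu0,Ld0,B1 rp1 wp1
slot 2 (BR): stall RD_PORT — free A3,Mu0,Ld0,B1 rp1 wp1
slot 3 (MEM): stall FU — free A3,Mu0,Ld0,B1 rp1 wp1
slot 4 (MUL): stall FU — free A3,Mu0,Ld0,B1 rp1 wp1

reason(slot 4) = FU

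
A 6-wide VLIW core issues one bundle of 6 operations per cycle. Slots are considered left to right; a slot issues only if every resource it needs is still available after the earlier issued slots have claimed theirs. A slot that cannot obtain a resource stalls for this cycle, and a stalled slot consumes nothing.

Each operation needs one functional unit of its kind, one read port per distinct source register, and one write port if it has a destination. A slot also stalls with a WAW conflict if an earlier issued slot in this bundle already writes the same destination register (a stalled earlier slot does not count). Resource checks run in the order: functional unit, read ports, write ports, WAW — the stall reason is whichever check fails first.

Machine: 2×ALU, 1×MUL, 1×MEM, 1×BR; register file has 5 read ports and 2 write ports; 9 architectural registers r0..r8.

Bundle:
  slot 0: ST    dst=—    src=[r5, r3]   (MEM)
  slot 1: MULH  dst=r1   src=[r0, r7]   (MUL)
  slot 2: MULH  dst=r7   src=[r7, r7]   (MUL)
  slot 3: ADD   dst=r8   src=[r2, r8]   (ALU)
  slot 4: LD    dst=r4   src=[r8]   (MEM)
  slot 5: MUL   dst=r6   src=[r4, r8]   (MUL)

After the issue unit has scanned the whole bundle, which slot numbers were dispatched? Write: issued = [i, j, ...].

#0 MEM src=r5,r3 dispatched  <A:2 Mu:1 Ld:0 B:1 rd:3 wr:2>
#1 MUL src=r0,r7 dispatched  <A:2 Mu:0 Ld:0 B:1 rd:1 wr:1>
#2 MUL src=r7,r7 held:FU  <A:2 Mu:0 Ld:0 B:1 rd:1 wr:1>
#3 ALU src=r2,r8 held:RD_PORT  <A:2 Mu:0 Ld:0 B:1 rd:1 wr:1>
#4 MEM src=r8 held:FU  <A:2 Mu:0 Ld:0 B:1 rd:1 wr:1>
#5 MUL src=r4,r8 held:FU  <A:2 Mu:0 Ld:0 B:1 rd:1 wr:1>

issued = [0, 1]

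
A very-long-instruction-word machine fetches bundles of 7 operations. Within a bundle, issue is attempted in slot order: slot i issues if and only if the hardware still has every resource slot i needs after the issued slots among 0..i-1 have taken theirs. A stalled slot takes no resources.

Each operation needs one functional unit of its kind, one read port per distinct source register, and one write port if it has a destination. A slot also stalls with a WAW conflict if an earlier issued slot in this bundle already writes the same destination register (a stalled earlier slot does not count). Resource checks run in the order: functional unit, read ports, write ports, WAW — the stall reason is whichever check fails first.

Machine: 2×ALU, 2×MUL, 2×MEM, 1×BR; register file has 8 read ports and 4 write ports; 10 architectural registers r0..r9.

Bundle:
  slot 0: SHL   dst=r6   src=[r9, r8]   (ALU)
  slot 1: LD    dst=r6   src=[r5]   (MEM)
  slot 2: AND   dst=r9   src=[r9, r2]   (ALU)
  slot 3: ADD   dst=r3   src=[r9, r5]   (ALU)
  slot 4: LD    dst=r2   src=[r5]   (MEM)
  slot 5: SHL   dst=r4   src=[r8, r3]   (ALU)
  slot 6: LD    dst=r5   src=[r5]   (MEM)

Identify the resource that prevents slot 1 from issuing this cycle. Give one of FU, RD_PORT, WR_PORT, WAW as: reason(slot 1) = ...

reason(slot 1) = WAW

  0. ALU→r6 ⇒ go  {1A/2Mu/2Ld/1B | 6r 3w}
  1. MEM→r6 ⇒ no(WAW)  {1A/2Mu/2Ld/1B | 6r 3w}
  2. ALU→r9 ⇒ go  {0A/2Mu/2Ld/1B | 4r 2w}
  3. ALU→r3 ⇒ no(FU)  {0A/2Mu/2Ld/1B | 4r 2w}
  4. MEM→r2 ⇒ go  {0A/2Mu/1Ld/1B | 3r 1w}
  5. ALU→r4 ⇒ no(FU)  {0A/2Mu/1Ld/1B | 3r 1w}
  6. MEM→r5 ⇒ go  {0A/2Mu/0Ld/1B | 2r 0w}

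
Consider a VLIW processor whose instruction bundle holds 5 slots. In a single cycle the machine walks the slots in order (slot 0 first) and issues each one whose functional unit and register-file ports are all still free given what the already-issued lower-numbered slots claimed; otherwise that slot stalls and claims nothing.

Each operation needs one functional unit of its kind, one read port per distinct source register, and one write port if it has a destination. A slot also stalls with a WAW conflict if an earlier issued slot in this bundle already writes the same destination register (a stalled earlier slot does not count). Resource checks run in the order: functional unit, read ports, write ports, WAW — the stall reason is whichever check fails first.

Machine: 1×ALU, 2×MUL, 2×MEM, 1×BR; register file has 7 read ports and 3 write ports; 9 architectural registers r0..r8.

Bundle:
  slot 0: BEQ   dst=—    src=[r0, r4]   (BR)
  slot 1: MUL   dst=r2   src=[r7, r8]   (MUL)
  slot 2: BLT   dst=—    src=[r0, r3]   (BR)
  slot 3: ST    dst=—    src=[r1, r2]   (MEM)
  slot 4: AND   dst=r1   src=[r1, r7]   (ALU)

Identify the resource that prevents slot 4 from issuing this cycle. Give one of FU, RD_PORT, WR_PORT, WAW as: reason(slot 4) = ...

#0 BR src=r0,r4 dispatched  <A:1 Mu:2 Ld:2 B:0 rd:5 wr:3>
#1 MUL src=r7,r8 dispatched  <A:1 Mu:1 Ld:2 B:0 rd:3 wr:2>
#2 BR src=r0,r3 held:FU  <A:1 Mu:1 Ld:2 B:0 rd:3 wr:2>
#3 MEM src=r1,r2 dispatched  <A:1 Mu:1 Ld:1 B:0 rd:1 wr:2>
#4 ALU src=r1,r7 held:RD_PORT  <A:1 Mu:1 Ld:1 B:0 rd:1 wr:2>

reason(slot 4) = RD_PORT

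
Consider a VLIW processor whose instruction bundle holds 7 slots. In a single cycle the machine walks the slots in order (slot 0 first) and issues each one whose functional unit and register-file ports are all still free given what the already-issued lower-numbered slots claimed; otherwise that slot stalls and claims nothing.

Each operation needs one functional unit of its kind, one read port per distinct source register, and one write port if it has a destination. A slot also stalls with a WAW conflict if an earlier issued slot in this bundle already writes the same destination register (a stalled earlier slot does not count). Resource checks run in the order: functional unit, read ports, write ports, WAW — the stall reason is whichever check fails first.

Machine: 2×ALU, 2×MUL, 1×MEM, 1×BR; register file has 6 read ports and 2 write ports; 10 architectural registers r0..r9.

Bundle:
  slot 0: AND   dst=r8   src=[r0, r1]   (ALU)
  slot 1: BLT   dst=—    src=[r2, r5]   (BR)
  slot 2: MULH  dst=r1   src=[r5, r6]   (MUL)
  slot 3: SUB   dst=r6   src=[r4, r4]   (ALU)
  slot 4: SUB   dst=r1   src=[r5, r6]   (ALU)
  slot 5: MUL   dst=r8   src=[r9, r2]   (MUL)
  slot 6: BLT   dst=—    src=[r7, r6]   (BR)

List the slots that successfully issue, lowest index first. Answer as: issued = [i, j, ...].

issued = [0, 1, 2]

  0. ALU→r8 ⇒ go  {1A/2Mu/1Ld/1B | 4r 1w}
  1. BR ⇒ go  {1A/2Mu/1Ld/0B | 2r 1w}
  2. MUL→r1 ⇒ go  {1A/1Mu/1Ld/0B | 0r 0w}
  3. ALU→r6 ⇒ no(RD_PORT)  {1A/1Mu/1Ld/0B | 0r 0w}
  4. ALU→r1 ⇒ no(RD_PORT)  {1A/1Mu/1Ld/0B | 0r 0w}
  5. MUL→r8 ⇒ no(RD_PORT)  {1A/1Mu/1Ld/0B | 0r 0w}
  6. BR ⇒ no(FU)  {1A/1Mu/1Ld/0B | 0r 0w}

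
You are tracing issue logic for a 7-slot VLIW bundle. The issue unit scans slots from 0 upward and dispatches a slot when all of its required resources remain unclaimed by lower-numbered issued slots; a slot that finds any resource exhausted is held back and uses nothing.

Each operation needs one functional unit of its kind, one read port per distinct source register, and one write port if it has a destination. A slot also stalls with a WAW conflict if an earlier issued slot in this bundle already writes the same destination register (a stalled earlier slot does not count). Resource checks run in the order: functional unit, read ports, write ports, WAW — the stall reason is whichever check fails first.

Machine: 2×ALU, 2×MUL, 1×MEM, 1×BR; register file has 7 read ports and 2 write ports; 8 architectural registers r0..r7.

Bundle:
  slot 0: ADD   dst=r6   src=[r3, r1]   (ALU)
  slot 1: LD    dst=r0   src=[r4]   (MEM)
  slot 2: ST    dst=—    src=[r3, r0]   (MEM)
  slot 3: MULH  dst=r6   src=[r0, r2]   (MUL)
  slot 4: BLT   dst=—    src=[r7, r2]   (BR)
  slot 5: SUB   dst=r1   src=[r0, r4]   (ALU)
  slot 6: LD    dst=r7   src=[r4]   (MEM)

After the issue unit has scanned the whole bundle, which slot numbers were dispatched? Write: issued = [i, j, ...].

slot 0 (ALU): ISSUE — free A1,Mu2,Ld1,B1 rp5 wp1
slot 1 (MEM): ISSUE — free A1,Mu2,Ld0,B1 rp4 wp0
slot 2 (MEM): stall FU — free A1,Mu2,Ld0,B1 rp4 wp0
slot 3 (MUL): stall WR_PORT — free A1,Mu2,Ld0,B1 rp4 wp0
slot 4 (BR): ISSUE — free A1,Mu2,Ld0,B0 rp2 wp0
slot 5 (ALU): stall WR_PORT — free A1,Mu2,Ld0,B0 rp2 wp0
slot 6 (MEM): stall FU — free A1,Mu2,Ld0,B0 rp2 wp0

issued = [0, 1, 4]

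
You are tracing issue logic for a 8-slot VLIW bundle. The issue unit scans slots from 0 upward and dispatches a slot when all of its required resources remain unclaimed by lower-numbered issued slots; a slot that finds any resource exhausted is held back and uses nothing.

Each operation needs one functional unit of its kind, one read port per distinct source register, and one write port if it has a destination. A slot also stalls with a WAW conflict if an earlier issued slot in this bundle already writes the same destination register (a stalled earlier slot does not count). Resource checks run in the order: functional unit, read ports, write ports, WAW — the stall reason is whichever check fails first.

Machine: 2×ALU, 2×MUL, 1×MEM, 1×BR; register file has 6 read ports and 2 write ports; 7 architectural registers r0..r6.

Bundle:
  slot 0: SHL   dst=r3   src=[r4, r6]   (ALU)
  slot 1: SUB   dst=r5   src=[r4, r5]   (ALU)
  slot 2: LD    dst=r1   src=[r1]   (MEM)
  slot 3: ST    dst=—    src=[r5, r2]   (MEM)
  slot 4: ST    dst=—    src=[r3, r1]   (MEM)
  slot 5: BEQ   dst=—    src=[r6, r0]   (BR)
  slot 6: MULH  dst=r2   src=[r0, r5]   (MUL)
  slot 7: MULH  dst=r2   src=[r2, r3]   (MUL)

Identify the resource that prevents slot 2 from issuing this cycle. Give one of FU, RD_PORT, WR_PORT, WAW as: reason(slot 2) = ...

  0. ALU→r3 ⇒ go  {1A/2Mu/1Ld/1B | 4r 1w}
  1. ALU→r5 ⇒ go  {0A/2Mu/1Ld/1B | 2r 0w}
  2. MEM→r1 ⇒ no(WR_PORT)  {0A/2Mu/1Ld/1B | 2r 0w}
  3. MEM ⇒ go  {0A/2Mu/0Ld/1B | 0r 0w}
  4. MEM ⇒ no(FU)  {0A/2Mu/0Ld/1B | 0r 0w}
  5. BR ⇒ no(RD_PORT)  {0A/2Mu/0Ld/1B | 0r 0w}
  6. MUL→r2 ⇒ no(RD_PORT)  {0A/2Mu/0Ld/1B | 0r 0w}
  7. MUL→r2 ⇒ no(RD_PORT)  {0A/2Mu/0Ld/1B | 0r 0w}

reason(slot 2) = WR_PORT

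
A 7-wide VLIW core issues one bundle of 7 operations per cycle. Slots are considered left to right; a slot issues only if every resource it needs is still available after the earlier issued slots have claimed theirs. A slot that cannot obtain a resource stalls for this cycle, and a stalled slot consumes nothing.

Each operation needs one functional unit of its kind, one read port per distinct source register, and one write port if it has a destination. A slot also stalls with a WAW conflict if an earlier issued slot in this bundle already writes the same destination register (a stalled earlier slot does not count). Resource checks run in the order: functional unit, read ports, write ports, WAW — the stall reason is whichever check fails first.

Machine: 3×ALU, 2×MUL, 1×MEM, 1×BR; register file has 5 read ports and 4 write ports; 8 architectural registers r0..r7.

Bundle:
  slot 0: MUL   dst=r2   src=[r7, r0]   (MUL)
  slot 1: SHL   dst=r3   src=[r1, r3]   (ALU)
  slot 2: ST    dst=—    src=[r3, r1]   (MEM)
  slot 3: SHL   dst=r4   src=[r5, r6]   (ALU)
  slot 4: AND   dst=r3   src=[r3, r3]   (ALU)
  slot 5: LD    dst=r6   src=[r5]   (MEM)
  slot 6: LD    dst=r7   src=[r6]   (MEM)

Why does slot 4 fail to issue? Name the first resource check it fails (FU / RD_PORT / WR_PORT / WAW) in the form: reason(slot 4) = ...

reason(slot 4) = WAW

  0. MUL→r2 ⇒ go  {3A/1Mu/1Ld/1B | 3r 3w}
  1. ALU→r3 ⇒ go  {2A/1Mu/1Ld/1B | 1r 2w}
  2. MEM ⇒ no(RD_PORT)  {2A/1Mu/1Ld/1B | 1r 2w}
  3. ALU→r4 ⇒ no(RD_PORT)  {2A/1Mu/1Ld/1B | 1r 2w}
  4. ALU→r3 ⇒ no(WAW)  {2A/1Mu/1Ld/1B | 1r 2w}
  5. MEM→r6 ⇒ go  {2A/1Mu/0Ld/1B | 0r 1w}
  6. MEM→r7 ⇒ no(FU)  {2A/1Mu/0Ld/1B | 0r 1w}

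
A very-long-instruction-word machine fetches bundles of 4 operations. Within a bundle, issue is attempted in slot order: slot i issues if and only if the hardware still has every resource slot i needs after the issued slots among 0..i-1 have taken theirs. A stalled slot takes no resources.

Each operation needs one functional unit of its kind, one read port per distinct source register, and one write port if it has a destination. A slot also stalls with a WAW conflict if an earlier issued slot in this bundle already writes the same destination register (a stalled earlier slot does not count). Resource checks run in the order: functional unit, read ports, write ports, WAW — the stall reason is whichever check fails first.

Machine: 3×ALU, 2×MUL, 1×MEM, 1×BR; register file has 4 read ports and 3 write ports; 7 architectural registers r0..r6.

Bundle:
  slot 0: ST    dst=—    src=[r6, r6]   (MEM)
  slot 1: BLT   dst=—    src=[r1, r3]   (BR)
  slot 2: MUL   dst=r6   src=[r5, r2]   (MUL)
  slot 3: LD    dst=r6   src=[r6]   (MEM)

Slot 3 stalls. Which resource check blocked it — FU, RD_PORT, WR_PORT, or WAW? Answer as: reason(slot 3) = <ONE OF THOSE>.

reason(slot 3) = FU

  0. MEM ⇒ go  {3A/2Mu/0Ld/1B | 3r 3w}
  1. BR ⇒ go  {3A/2Mu/0Ld/0B | 1r 3w}
  2. MUL→r6 ⇒ no(RD_PORT)  {3A/2Mu/0Ld/0B | 1r 3w}
  3. MEM→r6 ⇒ no(FU)  {3A/2Mu/0Ld/0B | 1r 3w}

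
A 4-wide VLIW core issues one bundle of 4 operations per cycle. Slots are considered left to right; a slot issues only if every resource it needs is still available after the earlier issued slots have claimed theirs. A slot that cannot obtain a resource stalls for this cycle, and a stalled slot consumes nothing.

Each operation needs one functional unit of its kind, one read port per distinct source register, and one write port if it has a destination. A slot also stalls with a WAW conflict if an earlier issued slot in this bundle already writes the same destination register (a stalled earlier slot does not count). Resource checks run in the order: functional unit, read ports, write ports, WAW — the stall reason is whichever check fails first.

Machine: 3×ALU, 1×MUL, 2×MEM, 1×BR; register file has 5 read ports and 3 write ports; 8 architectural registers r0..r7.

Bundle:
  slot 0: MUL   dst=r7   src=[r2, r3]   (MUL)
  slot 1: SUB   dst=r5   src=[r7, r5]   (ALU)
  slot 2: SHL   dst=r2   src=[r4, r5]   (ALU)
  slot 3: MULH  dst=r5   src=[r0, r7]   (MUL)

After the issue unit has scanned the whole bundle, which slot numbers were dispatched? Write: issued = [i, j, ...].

issued = [0, 1]

[0] MUL needs rd=2 wr=1: ok; after: ALU=3 MUL=0 MEM=2 BR=1, R=3, W=2
[1] ALU needs rd=2 wr=1: ok; after: ALU=2 MUL=0 MEM=2 BR=1, R=1, W=1
[2] ALU needs rd=2 wr=1: RD_PORT; after: ALU=2 MUL=0 MEM=2 BR=1, R=1, W=1
[3] MUL needs rd=2 wr=1: FU; after: ALU=2 MUL=0 MEM=2 BR=1, R=1, W=1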